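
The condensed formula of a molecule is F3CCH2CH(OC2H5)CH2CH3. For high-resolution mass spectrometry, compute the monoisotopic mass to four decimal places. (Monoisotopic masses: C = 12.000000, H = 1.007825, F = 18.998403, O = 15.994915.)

170.0918

Atom tally by fragment:
  F3CCH2 → C:2 H:2 F:3
  CH(OC2H5) → C:3 H:6 O:1
  CH2 → C:1 H:2
  CH3 → C:1 H:3
Element totals:
  C: 7
  H: 13
  F: 3
  O: 1
Molecular formula: C7H13F3O.
  M = 7(12.0) + 13(1.007825) + 3(18.998403) + 15.994915
    = 84.000000 + 13.101725 + 56.995209 + 15.994915 = 170.091849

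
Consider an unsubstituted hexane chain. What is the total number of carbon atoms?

Atom tally by fragment:
  CH3 → C:1 H:3
  CH2 → C:1 H:2
  CH2 → C:1 H:2
  CH2 → C:1 H:2
  CH2 → C:1 H:2
  CH3 → C:1 H:3
Element totals:
  C: 6
  H: 14

6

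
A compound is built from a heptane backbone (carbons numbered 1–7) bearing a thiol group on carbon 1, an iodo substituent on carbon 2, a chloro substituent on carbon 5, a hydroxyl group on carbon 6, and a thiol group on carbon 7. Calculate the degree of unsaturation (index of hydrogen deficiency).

0

Atom tally by fragment:
  HSCH2 → C:1 H:3 S:1
  CH(I) → C:1 H:1 I:1
  CH2 → C:1 H:2
  CH2 → C:1 H:2
  CH(Cl) → C:1 H:1 Cl:1
  CH(OH) → C:1 H:2 O:1
  CH2SH → C:1 H:3 S:1
Element totals:
  C: 7
  H: 14
  Cl: 1
  I: 1
  O: 1
  S: 2
Molecular formula: C7H14ClIOS2.
DoU = (2C + 2 + N − H − X) / 2 = (2·7 + 2 + 0 − 14 − 2) / 2 = 0.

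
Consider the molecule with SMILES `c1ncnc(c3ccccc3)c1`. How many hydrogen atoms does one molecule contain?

Atom tally by fragment:
  pyrimidine ring core → C:4 H:4 N:2
  (− 1 ring H displaced by substituents)
  + C6H5 → C:6 H:5
Element totals:
  C: 10
  H: 8
  N: 2

8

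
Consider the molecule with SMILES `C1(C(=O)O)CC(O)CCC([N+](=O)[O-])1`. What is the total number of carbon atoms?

Atom tally by fragment:
  cyclohexane ring core → C:6 H:12
  (− 3 ring H displaced by substituents)
  + COOH → C:1 H:1 O:2
  + OH → O:1 H:1
  + NO2 → N:1 O:2
Element totals:
  C: 7
  H: 11
  N: 1
  O: 5

7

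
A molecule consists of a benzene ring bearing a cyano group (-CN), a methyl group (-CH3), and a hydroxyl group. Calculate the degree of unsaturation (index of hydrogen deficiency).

6

Atom tally by fragment:
  benzene ring core → C:6 H:6
  (− 3 ring H displaced by substituents)
  + CN → C:1 N:1
  + CH3 → C:1 H:3
  + OH → O:1 H:1
Element totals:
  C: 8
  H: 7
  N: 1
  O: 1
Molecular formula: C8H7NO.
DoU = (2C + 2 + N − H − X) / 2 = (2·8 + 2 + 1 − 7 − 0) / 2 = 6.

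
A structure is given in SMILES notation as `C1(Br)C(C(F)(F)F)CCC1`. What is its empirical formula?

Atom tally by fragment:
  cyclopentane ring core → C:5 H:10
  (− 2 ring H displaced by substituents)
  + Br → Br:1
  + CF3 → C:1 F:3
Element totals:
  C: 6
  H: 8
  Br: 1
  F: 3
Molecular formula: C6H8BrF3.
gcd of subscripts (1, 6, 3, 8) = 1, so the empirical formula equals the molecular formula.

C6H8BrF3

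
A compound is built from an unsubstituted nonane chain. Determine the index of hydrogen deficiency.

0

Atom tally by fragment:
  CH3 → C:1 H:3
  CH2 → C:1 H:2
  CH2 → C:1 H:2
  CH2 → C:1 H:2
  CH2 → C:1 H:2
  CH2 → C:1 H:2
  CH2 → C:1 H:2
  CH2 → C:1 H:2
  CH3 → C:1 H:3
Element totals:
  C: 9
  H: 20
Molecular formula: C9H20.
DoU = (2C + 2 + N − H − X) / 2 = (2·9 + 2 + 0 − 20 − 0) / 2 = 0.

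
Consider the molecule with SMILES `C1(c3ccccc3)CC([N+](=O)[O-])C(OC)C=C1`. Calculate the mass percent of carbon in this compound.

66.94%

Atom tally by fragment:
  cyclohexene ring core → C:6 H:10
  (− 3 ring H displaced by substituents)
  + C6H5 → C:6 H:5
  + NO2 → N:1 O:2
  + OCH3 → C:1 H:3 O:1
Element totals:
  C: 13
  H: 15
  N: 1
  O: 3
Molecular formula: C13H15NO3.
Molar mass = 233.267 g/mol.
Mass from C: 13 × 12.011 = 156.143 g/mol.
%C = 156.143 / 233.267 × 100 = 66.94%.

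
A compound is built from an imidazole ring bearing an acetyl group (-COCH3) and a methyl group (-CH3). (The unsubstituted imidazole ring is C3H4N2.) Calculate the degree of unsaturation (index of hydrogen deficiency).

4

Atom tally by fragment:
  imidazole ring core → C:3 H:4 N:2
  (− 2 ring H displaced by substituents)
  + COCH3 → C:2 H:3 O:1
  + CH3 → C:1 H:3
Element totals:
  C: 6
  H: 8
  N: 2
  O: 1
Molecular formula: C6H8N2O.
DoU = (2C + 2 + N − H − X) / 2 = (2·6 + 2 + 2 − 8 − 0) / 2 = 4.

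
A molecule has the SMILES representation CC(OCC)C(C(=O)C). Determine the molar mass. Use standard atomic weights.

Atom tally by fragment:
  CH3 → C:1 H:3
  CH(OC2H5) → C:3 H:6 O:1
  CH2COCH3 → C:3 H:5 O:1
Element totals:
  C: 7
  H: 14
  O: 2
Molecular formula: C7H14O2.
  M = 7(12.011) + 14(1.008) + 2(15.999)
    = 84.077 + 14.112 + 31.998 = 130.187

130.19 g/mol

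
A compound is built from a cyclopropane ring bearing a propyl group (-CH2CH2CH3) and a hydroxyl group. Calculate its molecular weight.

100.16 g/mol

Atom tally by fragment:
  cyclopropane ring core → C:3 H:6
  (− 2 ring H displaced by substituents)
  + CH2CH2CH3 → C:3 H:7
  + OH → O:1 H:1
Element totals:
  C: 6
  H: 12
  O: 1
Molecular formula: C6H12O.
  M = 6(12.011) + 12(1.008) + 15.999
    = 72.066 + 12.096 + 15.999 = 100.161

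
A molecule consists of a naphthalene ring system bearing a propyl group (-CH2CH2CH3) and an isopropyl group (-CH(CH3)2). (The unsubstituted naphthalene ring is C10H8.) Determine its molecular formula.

Atom tally by fragment:
  naphthalene ring system core → C:10 H:8
  (− 2 ring H displaced by substituents)
  + CH2CH2CH3 → C:3 H:7
  + CH(CH3)2 → C:3 H:7
Element totals:
  C: 16
  H: 20

C16H20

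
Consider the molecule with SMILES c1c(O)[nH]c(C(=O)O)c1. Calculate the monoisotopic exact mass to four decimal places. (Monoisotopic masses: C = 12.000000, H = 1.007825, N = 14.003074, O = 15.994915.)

127.0269

Atom tally by fragment:
  pyrrole ring core → C:4 H:5 N:1
  (− 2 ring H displaced by substituents)
  + OH → O:1 H:1
  + COOH → C:1 H:1 O:2
Element totals:
  C: 5
  H: 5
  N: 1
  O: 3
Molecular formula: C5H5NO3.
  M = 5(12.0) + 5(1.007825) + 14.003074 + 3(15.994915)
    = 60.000000 + 5.039125 + 14.003074 + 47.984745 = 127.026944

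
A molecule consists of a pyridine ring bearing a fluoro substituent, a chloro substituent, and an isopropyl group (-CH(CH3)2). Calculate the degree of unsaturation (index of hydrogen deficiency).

Atom tally by fragment:
  pyridine ring core → C:5 H:5 N:1
  (− 3 ring H displaced by substituents)
  + F → F:1
  + Cl → Cl:1
  + CH(CH3)2 → C:3 H:7
Element totals:
  C: 8
  H: 9
  Cl: 1
  F: 1
  N: 1
Molecular formula: C8H9ClFN.
DoU = (2C + 2 + N − H − X) / 2 = (2·8 + 2 + 1 − 9 − 2) / 2 = 4.

4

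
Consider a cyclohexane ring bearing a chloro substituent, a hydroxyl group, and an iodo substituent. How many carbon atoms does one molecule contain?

6

Atom tally by fragment:
  cyclohexane ring core → C:6 H:12
  (− 3 ring H displaced by substituents)
  + Cl → Cl:1
  + OH → O:1 H:1
  + I → I:1
Element totals:
  C: 6
  H: 10
  Cl: 1
  I: 1
  O: 1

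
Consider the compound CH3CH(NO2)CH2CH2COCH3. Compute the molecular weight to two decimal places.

Element totals:
  C: 6
  H: 11
  N: 1
  O: 3
Molecular formula: C6H11NO3.
  M = 6(12.011) + 11(1.008) + 14.007 + 3(15.999)
    = 72.066 + 11.088 + 14.007 + 47.997 = 145.158

145.16 g/mol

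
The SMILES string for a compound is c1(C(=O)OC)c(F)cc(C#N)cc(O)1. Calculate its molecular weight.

Atom tally by fragment:
  benzene ring core → C:6 H:6
  (− 4 ring H displaced by substituents)
  + COOCH3 → C:2 H:3 O:2
  + F → F:1
  + CN → C:1 N:1
  + OH → O:1 H:1
Element totals:
  C: 9
  H: 6
  F: 1
  N: 1
  O: 3
Molecular formula: C9H6FNO3.
  M = 9(12.011) + 6(1.008) + 18.998 + 14.007 + 3(15.999)
    = 108.099 + 6.048 + 18.998 + 14.007 + 47.997 = 195.149

195.15 g/mol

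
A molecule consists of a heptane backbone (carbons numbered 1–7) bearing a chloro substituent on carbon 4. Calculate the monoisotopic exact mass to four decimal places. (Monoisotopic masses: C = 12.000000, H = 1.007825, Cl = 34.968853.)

134.0862

Atom tally by fragment:
  CH3 → C:1 H:3
  CH2 → C:1 H:2
  CH2 → C:1 H:2
  CH(Cl) → C:1 H:1 Cl:1
  CH2 → C:1 H:2
  CH2 → C:1 H:2
  CH3 → C:1 H:3
Element totals:
  C: 7
  H: 15
  Cl: 1
Molecular formula: C7H15Cl.
  M = 7(12.0) + 15(1.007825) + 34.968853
    = 84.000000 + 15.117375 + 34.968853 = 134.086228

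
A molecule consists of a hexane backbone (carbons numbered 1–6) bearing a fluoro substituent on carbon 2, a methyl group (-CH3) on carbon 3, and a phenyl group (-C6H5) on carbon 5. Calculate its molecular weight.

194.29 g/mol

Atom tally by fragment:
  CH3 → C:1 H:3
  CH(F) → C:1 H:1 F:1
  CH(CH3) → C:2 H:4
  CH2 → C:1 H:2
  CH(C6H5) → C:7 H:6
  CH3 → C:1 H:3
Element totals:
  C: 13
  H: 19
  F: 1
Molecular formula: C13H19F.
  M = 13(12.011) + 19(1.008) + 18.998
    = 156.143 + 19.152 + 18.998 = 194.293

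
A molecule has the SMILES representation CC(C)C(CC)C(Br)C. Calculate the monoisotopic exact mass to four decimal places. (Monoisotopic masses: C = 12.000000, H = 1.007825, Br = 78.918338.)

192.0514

Atom tally by fragment:
  CH3 → C:1 H:3
  CH(CH3) → C:2 H:4
  CH(C2H5) → C:3 H:6
  CH(Br) → C:1 H:1 Br:1
  CH3 → C:1 H:3
Element totals:
  C: 8
  H: 17
  Br: 1
Molecular formula: C8H17Br.
  M = 8(12.0) + 17(1.007825) + 78.918338
    = 96.000000 + 17.133025 + 78.918338 = 192.051363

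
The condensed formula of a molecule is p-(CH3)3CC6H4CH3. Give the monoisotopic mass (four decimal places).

Atom tally by fragment:
  benzene ring core → C:6 H:6
  (− 2 ring H displaced by substituents)
  + C(CH3)3 → C:4 H:9
  + CH3 → C:1 H:3
Element totals:
  C: 11
  H: 16
Molecular formula: C11H16.
  M = 11(12.0) + 16(1.007825)
    = 132.000000 + 16.125200 = 148.125200

148.1252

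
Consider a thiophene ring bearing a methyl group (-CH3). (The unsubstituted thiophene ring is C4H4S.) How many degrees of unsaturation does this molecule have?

3

Atom tally by fragment:
  thiophene ring core → C:4 H:4 S:1
  (− 1 ring H displaced by substituents)
  + CH3 → C:1 H:3
Element totals:
  C: 5
  H: 6
  S: 1
Molecular formula: C5H6S.
DoU = (2C + 2 + N − H − X) / 2 = (2·5 + 2 + 0 − 6 − 0) / 2 = 3.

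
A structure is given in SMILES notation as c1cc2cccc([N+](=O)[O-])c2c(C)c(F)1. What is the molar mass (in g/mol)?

205.19 g/mol

Atom tally by fragment:
  naphthalene ring system core → C:10 H:8
  (− 3 ring H displaced by substituents)
  + NO2 → N:1 O:2
  + CH3 → C:1 H:3
  + F → F:1
Element totals:
  C: 11
  H: 8
  F: 1
  N: 1
  O: 2
Molecular formula: C11H8FNO2.
  M = 11(12.011) + 8(1.008) + 18.998 + 14.007 + 2(15.999)
    = 132.121 + 8.064 + 18.998 + 14.007 + 31.998 = 205.188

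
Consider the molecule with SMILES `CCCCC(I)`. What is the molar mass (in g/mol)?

198.05 g/mol

Atom tally by fragment:
  CH3 → C:1 H:3
  CH2 → C:1 H:2
  CH2 → C:1 H:2
  CH2 → C:1 H:2
  CH2I → C:1 H:2 I:1
Element totals:
  C: 5
  H: 11
  I: 1
Molecular formula: C5H11I.
  M = 5(12.011) + 11(1.008) + 126.904
    = 60.055 + 11.088 + 126.904 = 198.047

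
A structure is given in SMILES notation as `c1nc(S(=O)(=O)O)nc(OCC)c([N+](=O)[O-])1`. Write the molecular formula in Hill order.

Atom tally by fragment:
  pyrimidine ring core → C:4 H:4 N:2
  (− 3 ring H displaced by substituents)
  + SO3H → S:1 O:3 H:1
  + OC2H5 → C:2 H:5 O:1
  + NO2 → N:1 O:2
Element totals:
  C: 6
  H: 7
  N: 3
  O: 6
  S: 1

C6H7N3O6S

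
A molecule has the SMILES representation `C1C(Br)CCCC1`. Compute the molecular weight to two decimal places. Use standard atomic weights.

163.06 g/mol

Atom tally by fragment:
  cyclohexane ring core → C:6 H:12
  (− 1 ring H displaced by substituents)
  + Br → Br:1
Element totals:
  C: 6
  H: 11
  Br: 1
Molecular formula: C6H11Br.
  M = 6(12.011) + 11(1.008) + 79.904
    = 72.066 + 11.088 + 79.904 = 163.058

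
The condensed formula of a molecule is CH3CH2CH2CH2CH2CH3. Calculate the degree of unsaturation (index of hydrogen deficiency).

Atom tally by fragment:
  CH3 → C:1 H:3
  CH2 → C:1 H:2
  CH2 → C:1 H:2
  CH2 → C:1 H:2
  CH2 → C:1 H:2
  CH3 → C:1 H:3
Element totals:
  C: 6
  H: 14
Molecular formula: C6H14.
DoU = (2C + 2 + N − H − X) / 2 = (2·6 + 2 + 0 − 14 − 0) / 2 = 0.

0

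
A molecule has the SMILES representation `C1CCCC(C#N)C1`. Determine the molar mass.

Atom tally by fragment:
  cyclohexane ring core → C:6 H:12
  (− 1 ring H displaced by substituents)
  + CN → C:1 N:1
Element totals:
  C: 7
  H: 11
  N: 1
Molecular formula: C7H11N.
  M = 7(12.011) + 11(1.008) + 14.007
    = 84.077 + 11.088 + 14.007 = 109.172

109.17 g/mol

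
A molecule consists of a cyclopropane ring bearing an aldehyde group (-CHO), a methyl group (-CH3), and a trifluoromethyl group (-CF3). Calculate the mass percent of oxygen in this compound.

10.52%

Atom tally by fragment:
  cyclopropane ring core → C:3 H:6
  (− 3 ring H displaced by substituents)
  + CHO → C:1 H:1 O:1
  + CH3 → C:1 H:3
  + CF3 → C:1 F:3
Element totals:
  C: 6
  H: 7
  F: 3
  O: 1
Molecular formula: C6H7F3O.
Molar mass = 152.115 g/mol.
Mass from O: 1 × 15.999 = 15.999 g/mol.
%O = 15.999 / 152.115 × 100 = 10.52%.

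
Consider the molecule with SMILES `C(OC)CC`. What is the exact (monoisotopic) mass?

74.0732

Atom tally by fragment:
  CH3OCH2 → C:2 H:5 O:1
  CH2 → C:1 H:2
  CH3 → C:1 H:3
Element totals:
  C: 4
  H: 10
  O: 1
Molecular formula: C4H10O.
  M = 4(12.0) + 10(1.007825) + 15.994915
    = 48.000000 + 10.078250 + 15.994915 = 74.073165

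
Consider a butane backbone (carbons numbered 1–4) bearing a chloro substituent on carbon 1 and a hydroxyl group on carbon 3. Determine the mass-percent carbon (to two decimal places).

44.25%

Atom tally by fragment:
  ClCH2 → C:1 H:2 Cl:1
  CH2 → C:1 H:2
  CH(OH) → C:1 H:2 O:1
  CH3 → C:1 H:3
Element totals:
  C: 4
  H: 9
  Cl: 1
  O: 1
Molecular formula: C4H9ClO.
Molar mass = 108.565 g/mol.
Mass from C: 4 × 12.011 = 48.044 g/mol.
%C = 48.044 / 108.565 × 100 = 44.25%.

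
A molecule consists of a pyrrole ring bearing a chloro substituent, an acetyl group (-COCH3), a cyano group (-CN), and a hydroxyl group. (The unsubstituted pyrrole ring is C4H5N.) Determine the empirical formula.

C7H5ClN2O2

Atom tally by fragment:
  pyrrole ring core → C:4 H:5 N:1
  (− 4 ring H displaced by substituents)
  + Cl → Cl:1
  + COCH3 → C:2 H:3 O:1
  + CN → C:1 N:1
  + OH → O:1 H:1
Element totals:
  C: 7
  H: 5
  Cl: 1
  N: 2
  O: 2
Molecular formula: C7H5ClN2O2.
gcd of subscripts (7, 1, 5, 2, 2) = 1, so the empirical formula equals the molecular formula.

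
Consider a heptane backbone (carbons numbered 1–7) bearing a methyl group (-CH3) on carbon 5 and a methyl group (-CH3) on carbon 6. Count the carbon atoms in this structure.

9

Atom tally by fragment:
  CH3 → C:1 H:3
  CH2 → C:1 H:2
  CH2 → C:1 H:2
  CH2 → C:1 H:2
  CH(CH3) → C:2 H:4
  CH(CH3) → C:2 H:4
  CH3 → C:1 H:3
Element totals:
  C: 9
  H: 20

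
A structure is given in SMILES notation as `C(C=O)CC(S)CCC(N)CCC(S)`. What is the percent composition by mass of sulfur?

Atom tally by fragment:
  OHCCH2 → C:2 H:3 O:1
  CH2 → C:1 H:2
  CH(SH) → C:1 H:2 S:1
  CH2 → C:1 H:2
  CH2 → C:1 H:2
  CH(NH2) → C:1 H:3 N:1
  CH2 → C:1 H:2
  CH2 → C:1 H:2
  CH2SH → C:1 H:3 S:1
Element totals:
  C: 10
  H: 21
  N: 1
  O: 1
  S: 2
Molecular formula: C10H21NOS2.
Molar mass = 235.404 g/mol.
Mass from S: 2 × 32.06 = 64.120 g/mol.
%S = 64.120 / 235.404 × 100 = 27.24%.

27.24%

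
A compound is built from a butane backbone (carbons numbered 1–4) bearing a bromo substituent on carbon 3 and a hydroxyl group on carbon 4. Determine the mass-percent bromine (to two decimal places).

52.22%

Atom tally by fragment:
  CH3 → C:1 H:3
  CH2 → C:1 H:2
  CH(Br) → C:1 H:1 Br:1
  CH2OH → C:1 H:3 O:1
Element totals:
  C: 4
  H: 9
  Br: 1
  O: 1
Molecular formula: C4H9BrO.
Molar mass = 153.019 g/mol.
Mass from Br: 1 × 79.904 = 79.904 g/mol.
%Br = 79.904 / 153.019 × 100 = 52.22%.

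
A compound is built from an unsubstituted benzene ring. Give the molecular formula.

C6H6

Atom tally by fragment:
  benzene ring core → C:6 H:6
Element totals:
  C: 6
  H: 6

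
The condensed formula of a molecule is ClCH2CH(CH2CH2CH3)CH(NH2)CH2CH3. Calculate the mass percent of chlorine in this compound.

21.66%

Atom tally by fragment:
  ClCH2 → C:1 H:2 Cl:1
  CH(CH2CH2CH3) → C:4 H:8
  CH(NH2) → C:1 H:3 N:1
  CH2 → C:1 H:2
  CH3 → C:1 H:3
Element totals:
  C: 8
  H: 18
  Cl: 1
  N: 1
Molecular formula: C8H18ClN.
Molar mass = 163.689 g/mol.
Mass from Cl: 1 × 35.45 = 35.450 g/mol.
%Cl = 35.450 / 163.689 × 100 = 21.66%.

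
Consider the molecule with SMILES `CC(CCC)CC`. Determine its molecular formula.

Atom tally by fragment:
  CH3 → C:1 H:3
  CH(CH2CH2CH3) → C:4 H:8
  CH2 → C:1 H:2
  CH3 → C:1 H:3
Element totals:
  C: 7
  H: 16

C7H16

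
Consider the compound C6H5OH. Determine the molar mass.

94.11 g/mol

Element totals:
  C: 6
  H: 6
  O: 1
Molecular formula: C6H6O.
  M = 6(12.011) + 6(1.008) + 15.999
    = 72.066 + 6.048 + 15.999 = 94.113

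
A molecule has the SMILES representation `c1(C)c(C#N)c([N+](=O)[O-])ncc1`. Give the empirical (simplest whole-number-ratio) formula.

Atom tally by fragment:
  pyridine ring core → C:5 H:5 N:1
  (− 3 ring H displaced by substituents)
  + CH3 → C:1 H:3
  + CN → C:1 N:1
  + NO2 → N:1 O:2
Element totals:
  C: 7
  H: 5
  N: 3
  O: 2
Molecular formula: C7H5N3O2.
gcd of subscripts (7, 5, 3, 2) = 1, so the empirical formula equals the molecular formula.

C7H5N3O2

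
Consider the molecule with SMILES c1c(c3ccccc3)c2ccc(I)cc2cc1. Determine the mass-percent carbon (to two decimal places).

Atom tally by fragment:
  naphthalene ring system core → C:10 H:8
  (− 2 ring H displaced by substituents)
  + C6H5 → C:6 H:5
  + I → I:1
Element totals:
  C: 16
  H: 11
  I: 1
Molecular formula: C16H11I.
Molar mass = 330.168 g/mol.
Mass from C: 16 × 12.011 = 192.176 g/mol.
%C = 192.176 / 330.168 × 100 = 58.21%.

58.21%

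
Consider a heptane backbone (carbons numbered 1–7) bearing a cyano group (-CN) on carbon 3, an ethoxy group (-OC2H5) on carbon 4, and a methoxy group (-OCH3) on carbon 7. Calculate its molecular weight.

199.29 g/mol

Atom tally by fragment:
  CH3 → C:1 H:3
  CH2 → C:1 H:2
  CH(CN) → C:2 H:1 N:1
  CH(OC2H5) → C:3 H:6 O:1
  CH2 → C:1 H:2
  CH2 → C:1 H:2
  CH2OCH3 → C:2 H:5 O:1
Element totals:
  C: 11
  H: 21
  N: 1
  O: 2
Molecular formula: C11H21NO2.
  M = 11(12.011) + 21(1.008) + 14.007 + 2(15.999)
    = 132.121 + 21.168 + 14.007 + 31.998 = 199.294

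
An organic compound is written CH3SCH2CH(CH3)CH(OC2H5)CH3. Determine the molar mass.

162.29 g/mol

Atom tally by fragment:
  CH3SCH2 → C:2 H:5 S:1
  CH(CH3) → C:2 H:4
  CH(OC2H5) → C:3 H:6 O:1
  CH3 → C:1 H:3
Element totals:
  C: 8
  H: 18
  O: 1
  S: 1
Molecular formula: C8H18OS.
  M = 8(12.011) + 18(1.008) + 15.999 + 32.06
    = 96.088 + 18.144 + 15.999 + 32.060 = 162.291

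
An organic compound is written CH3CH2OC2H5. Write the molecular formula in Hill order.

Atom tally by fragment:
  CH3 → C:1 H:3
  CH2OC2H5 → C:3 H:7 O:1
Element totals:
  C: 4
  H: 10
  O: 1

C4H10O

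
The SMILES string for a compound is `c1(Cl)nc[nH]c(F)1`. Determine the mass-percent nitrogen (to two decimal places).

Atom tally by fragment:
  imidazole ring core → C:3 H:4 N:2
  (− 2 ring H displaced by substituents)
  + Cl → Cl:1
  + F → F:1
Element totals:
  C: 3
  H: 2
  Cl: 1
  F: 1
  N: 2
Molecular formula: C3H2ClFN2.
Molar mass = 120.511 g/mol.
Mass from N: 2 × 14.007 = 28.014 g/mol.
%N = 28.014 / 120.511 × 100 = 23.25%.

23.25%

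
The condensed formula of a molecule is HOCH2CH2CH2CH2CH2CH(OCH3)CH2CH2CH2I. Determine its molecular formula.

C10H21IO2

Atom tally by fragment:
  HOCH2CH2 → C:2 H:5 O:1
  CH2 → C:1 H:2
  CH2 → C:1 H:2
  CH2 → C:1 H:2
  CH(OCH3) → C:2 H:4 O:1
  CH2 → C:1 H:2
  CH2 → C:1 H:2
  CH2I → C:1 H:2 I:1
Element totals:
  C: 10
  H: 21
  I: 1
  O: 2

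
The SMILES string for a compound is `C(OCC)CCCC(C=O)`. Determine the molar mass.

Atom tally by fragment:
  C2H5OCH2 → C:3 H:7 O:1
  CH2 → C:1 H:2
  CH2 → C:1 H:2
  CH2 → C:1 H:2
  CH2CHO → C:2 H:3 O:1
Element totals:
  C: 8
  H: 16
  O: 2
Molecular formula: C8H16O2.
  M = 8(12.011) + 16(1.008) + 2(15.999)
    = 96.088 + 16.128 + 31.998 = 144.214

144.21 g/mol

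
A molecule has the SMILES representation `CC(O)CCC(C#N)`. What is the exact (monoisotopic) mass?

Atom tally by fragment:
  CH3 → C:1 H:3
  CH(OH) → C:1 H:2 O:1
  CH2 → C:1 H:2
  CH2 → C:1 H:2
  CH2CN → C:2 H:2 N:1
Element totals:
  C: 6
  H: 11
  N: 1
  O: 1
Molecular formula: C6H11NO.
  M = 6(12.0) + 11(1.007825) + 14.003074 + 15.994915
    = 72.000000 + 11.086075 + 14.003074 + 15.994915 = 113.084064

113.0841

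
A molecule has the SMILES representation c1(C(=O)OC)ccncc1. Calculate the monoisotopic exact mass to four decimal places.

137.0477

Atom tally by fragment:
  pyridine ring core → C:5 H:5 N:1
  (− 1 ring H displaced by substituents)
  + COOCH3 → C:2 H:3 O:2
Element totals:
  C: 7
  H: 7
  N: 1
  O: 2
Molecular formula: C7H7NO2.
  M = 7(12.0) + 7(1.007825) + 14.003074 + 2(15.994915)
    = 84.000000 + 7.054775 + 14.003074 + 31.989830 = 137.047679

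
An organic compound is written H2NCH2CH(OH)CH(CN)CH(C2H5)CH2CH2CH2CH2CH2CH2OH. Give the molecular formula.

C13H26N2O2

Atom tally by fragment:
  H2NCH2 → C:1 H:4 N:1
  CH(OH) → C:1 H:2 O:1
  CH(CN) → C:2 H:1 N:1
  CH(C2H5) → C:3 H:6
  CH2 → C:1 H:2
  CH2 → C:1 H:2
  CH2 → C:1 H:2
  CH2 → C:1 H:2
  CH2 → C:1 H:2
  CH2OH → C:1 H:3 O:1
Element totals:
  C: 13
  H: 26
  N: 2
  O: 2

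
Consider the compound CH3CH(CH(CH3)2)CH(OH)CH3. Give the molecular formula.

Atom tally by fragment:
  CH3 → C:1 H:3
  CH(CH(CH3)2) → C:4 H:8
  CH(OH) → C:1 H:2 O:1
  CH3 → C:1 H:3
Element totals:
  C: 7
  H: 16
  O: 1

C7H16O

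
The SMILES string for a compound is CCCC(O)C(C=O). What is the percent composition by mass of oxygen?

27.55%

Atom tally by fragment:
  CH3 → C:1 H:3
  CH2 → C:1 H:2
  CH2 → C:1 H:2
  CH(OH) → C:1 H:2 O:1
  CH2CHO → C:2 H:3 O:1
Element totals:
  C: 6
  H: 12
  O: 2
Molecular formula: C6H12O2.
Molar mass = 116.160 g/mol.
Mass from O: 2 × 15.999 = 31.998 g/mol.
%O = 31.998 / 116.160 × 100 = 27.55%.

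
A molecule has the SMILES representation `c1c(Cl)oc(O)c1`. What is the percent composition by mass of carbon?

Atom tally by fragment:
  furan ring core → C:4 H:4 O:1
  (− 2 ring H displaced by substituents)
  + Cl → Cl:1
  + OH → O:1 H:1
Element totals:
  C: 4
  H: 3
  Cl: 1
  O: 2
Molecular formula: C4H3ClO2.
Molar mass = 118.516 g/mol.
Mass from C: 4 × 12.011 = 48.044 g/mol.
%C = 48.044 / 118.516 × 100 = 40.54%.

40.54%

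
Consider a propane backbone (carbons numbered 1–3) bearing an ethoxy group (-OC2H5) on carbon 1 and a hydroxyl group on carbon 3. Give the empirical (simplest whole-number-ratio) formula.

C5H12O2

Atom tally by fragment:
  C2H5OCH2 → C:3 H:7 O:1
  CH2 → C:1 H:2
  CH2OH → C:1 H:3 O:1
Element totals:
  C: 5
  H: 12
  O: 2
Molecular formula: C5H12O2.
gcd of subscripts (5, 12, 2) = 1, so the empirical formula equals the molecular formula.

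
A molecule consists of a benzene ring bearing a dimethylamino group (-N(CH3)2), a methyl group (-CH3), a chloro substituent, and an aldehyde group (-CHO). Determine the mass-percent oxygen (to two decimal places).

Atom tally by fragment:
  benzene ring core → C:6 H:6
  (− 4 ring H displaced by substituents)
  + N(CH3)2 → N:1 C:2 H:6
  + CH3 → C:1 H:3
  + Cl → Cl:1
  + CHO → C:1 H:1 O:1
Element totals:
  C: 10
  H: 12
  Cl: 1
  N: 1
  O: 1
Molecular formula: C10H12ClNO.
Molar mass = 197.662 g/mol.
Mass from O: 1 × 15.999 = 15.999 g/mol.
%O = 15.999 / 197.662 × 100 = 8.09%.

8.09%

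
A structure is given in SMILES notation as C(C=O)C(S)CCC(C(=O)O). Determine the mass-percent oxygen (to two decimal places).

27.24%

Atom tally by fragment:
  OHCCH2 → C:2 H:3 O:1
  CH(SH) → C:1 H:2 S:1
  CH2 → C:1 H:2
  CH2 → C:1 H:2
  CH2COOH → C:2 H:3 O:2
Element totals:
  C: 7
  H: 12
  O: 3
  S: 1
Molecular formula: C7H12O3S.
Molar mass = 176.230 g/mol.
Mass from O: 3 × 15.999 = 47.997 g/mol.
%O = 47.997 / 176.230 × 100 = 27.24%.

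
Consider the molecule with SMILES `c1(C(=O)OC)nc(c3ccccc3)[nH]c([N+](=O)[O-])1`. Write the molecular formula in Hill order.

C11H9N3O4

Atom tally by fragment:
  imidazole ring core → C:3 H:4 N:2
  (− 3 ring H displaced by substituents)
  + COOCH3 → C:2 H:3 O:2
  + C6H5 → C:6 H:5
  + NO2 → N:1 O:2
Element totals:
  C: 11
  H: 9
  N: 3
  O: 4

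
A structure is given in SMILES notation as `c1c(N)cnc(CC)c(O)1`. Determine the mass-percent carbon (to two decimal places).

Atom tally by fragment:
  pyridine ring core → C:5 H:5 N:1
  (− 3 ring H displaced by substituents)
  + NH2 → N:1 H:2
  + C2H5 → C:2 H:5
  + OH → O:1 H:1
Element totals:
  C: 7
  H: 10
  N: 2
  O: 1
Molecular formula: C7H10N2O.
Molar mass = 138.170 g/mol.
Mass from C: 7 × 12.011 = 84.077 g/mol.
%C = 84.077 / 138.170 × 100 = 60.85%.

60.85%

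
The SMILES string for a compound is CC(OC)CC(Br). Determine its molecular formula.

C5H11BrO

Atom tally by fragment:
  CH3 → C:1 H:3
  CH(OCH3) → C:2 H:4 O:1
  CH2 → C:1 H:2
  CH2Br → C:1 H:2 Br:1
Element totals:
  C: 5
  H: 11
  Br: 1
  O: 1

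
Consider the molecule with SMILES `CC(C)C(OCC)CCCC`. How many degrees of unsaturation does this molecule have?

0

Atom tally by fragment:
  CH3 → C:1 H:3
  CH(CH3) → C:2 H:4
  CH(OC2H5) → C:3 H:6 O:1
  CH2 → C:1 H:2
  CH2 → C:1 H:2
  CH2 → C:1 H:2
  CH3 → C:1 H:3
Element totals:
  C: 10
  H: 22
  O: 1
Molecular formula: C10H22O.
DoU = (2C + 2 + N − H − X) / 2 = (2·10 + 2 + 0 − 22 − 0) / 2 = 0.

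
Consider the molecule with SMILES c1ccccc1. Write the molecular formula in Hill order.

C6H6

Atom tally by fragment:
  benzene ring core → C:6 H:6
Element totals:
  C: 6
  H: 6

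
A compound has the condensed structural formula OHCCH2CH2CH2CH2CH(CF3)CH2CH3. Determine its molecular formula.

C9H15F3O

Element totals:
  C: 9
  H: 15
  F: 3
  O: 1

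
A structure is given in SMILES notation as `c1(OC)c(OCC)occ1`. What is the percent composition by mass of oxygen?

33.76%

Atom tally by fragment:
  furan ring core → C:4 H:4 O:1
  (− 2 ring H displaced by substituents)
  + OCH3 → C:1 H:3 O:1
  + OC2H5 → C:2 H:5 O:1
Element totals:
  C: 7
  H: 10
  O: 3
Molecular formula: C7H10O3.
Molar mass = 142.154 g/mol.
Mass from O: 3 × 15.999 = 47.997 g/mol.
%O = 47.997 / 142.154 × 100 = 33.76%.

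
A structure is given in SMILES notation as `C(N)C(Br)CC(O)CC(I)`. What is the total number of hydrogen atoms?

Atom tally by fragment:
  H2NCH2 → C:1 H:4 N:1
  CH(Br) → C:1 H:1 Br:1
  CH2 → C:1 H:2
  CH(OH) → C:1 H:2 O:1
  CH2 → C:1 H:2
  CH2I → C:1 H:2 I:1
Element totals:
  C: 6
  H: 13
  Br: 1
  I: 1
  N: 1
  O: 1

13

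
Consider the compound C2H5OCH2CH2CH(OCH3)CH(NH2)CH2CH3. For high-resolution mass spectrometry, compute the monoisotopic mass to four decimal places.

Element totals:
  C: 9
  H: 21
  N: 1
  O: 2
Molecular formula: C9H21NO2.
  M = 9(12.0) + 21(1.007825) + 14.003074 + 2(15.994915)
    = 108.000000 + 21.164325 + 14.003074 + 31.989830 = 175.157229

175.1572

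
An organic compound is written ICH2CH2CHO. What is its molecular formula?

Element totals:
  C: 3
  H: 5
  I: 1
  O: 1

C3H5IO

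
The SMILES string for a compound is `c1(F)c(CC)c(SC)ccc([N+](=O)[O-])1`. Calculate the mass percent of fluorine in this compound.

8.83%

Atom tally by fragment:
  benzene ring core → C:6 H:6
  (− 4 ring H displaced by substituents)
  + F → F:1
  + C2H5 → C:2 H:5
  + SCH3 → C:1 H:3 S:1
  + NO2 → N:1 O:2
Element totals:
  C: 9
  H: 10
  F: 1
  N: 1
  O: 2
  S: 1
Molecular formula: C9H10FNO2S.
Molar mass = 215.242 g/mol.
Mass from F: 1 × 18.998 = 18.998 g/mol.
%F = 18.998 / 215.242 × 100 = 8.83%.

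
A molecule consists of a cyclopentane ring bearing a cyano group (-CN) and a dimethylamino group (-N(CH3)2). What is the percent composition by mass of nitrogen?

20.27%

Atom tally by fragment:
  cyclopentane ring core → C:5 H:10
  (− 2 ring H displaced by substituents)
  + CN → C:1 N:1
  + N(CH3)2 → N:1 C:2 H:6
Element totals:
  C: 8
  H: 14
  N: 2
Molecular formula: C8H14N2.
Molar mass = 138.214 g/mol.
Mass from N: 2 × 14.007 = 28.014 g/mol.
%N = 28.014 / 138.214 × 100 = 20.27%.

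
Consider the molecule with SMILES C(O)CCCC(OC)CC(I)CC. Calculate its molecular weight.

Atom tally by fragment:
  HOCH2 → C:1 H:3 O:1
  CH2 → C:1 H:2
  CH2 → C:1 H:2
  CH2 → C:1 H:2
  CH(OCH3) → C:2 H:4 O:1
  CH2 → C:1 H:2
  CH(I) → C:1 H:1 I:1
  CH2 → C:1 H:2
  CH3 → C:1 H:3
Element totals:
  C: 10
  H: 21
  I: 1
  O: 2
Molecular formula: C10H21IO2.
  M = 10(12.011) + 21(1.008) + 126.904 + 2(15.999)
    = 120.110 + 21.168 + 126.904 + 31.998 = 300.180

300.18 g/mol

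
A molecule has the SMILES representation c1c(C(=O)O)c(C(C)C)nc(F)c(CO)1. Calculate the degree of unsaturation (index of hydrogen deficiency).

Atom tally by fragment:
  pyridine ring core → C:5 H:5 N:1
  (− 4 ring H displaced by substituents)
  + COOH → C:1 H:1 O:2
  + CH(CH3)2 → C:3 H:7
  + F → F:1
  + CH2OH → C:1 H:3 O:1
Element totals:
  C: 10
  H: 12
  F: 1
  N: 1
  O: 3
Molecular formula: C10H12FNO3.
DoU = (2C + 2 + N − H − X) / 2 = (2·10 + 2 + 1 − 12 − 1) / 2 = 5.

5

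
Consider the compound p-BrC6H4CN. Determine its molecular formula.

C7H4BrN

Atom tally by fragment:
  benzene ring core → C:6 H:6
  (− 2 ring H displaced by substituents)
  + Br → Br:1
  + CN → C:1 N:1
Element totals:
  C: 7
  H: 4
  Br: 1
  N: 1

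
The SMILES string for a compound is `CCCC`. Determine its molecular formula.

C4H10

Atom tally by fragment:
  CH3 → C:1 H:3
  CH2 → C:1 H:2
  CH2 → C:1 H:2
  CH3 → C:1 H:3
Element totals:
  C: 4
  H: 10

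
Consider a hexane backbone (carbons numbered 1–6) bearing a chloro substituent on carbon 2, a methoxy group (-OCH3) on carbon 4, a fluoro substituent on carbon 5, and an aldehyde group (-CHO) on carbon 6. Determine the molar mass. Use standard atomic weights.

Atom tally by fragment:
  CH3 → C:1 H:3
  CH(Cl) → C:1 H:1 Cl:1
  CH2 → C:1 H:2
  CH(OCH3) → C:2 H:4 O:1
  CH(F) → C:1 H:1 F:1
  CH2CHO → C:2 H:3 O:1
Element totals:
  C: 8
  H: 14
  Cl: 1
  F: 1
  O: 2
Molecular formula: C8H14ClFO2.
  M = 8(12.011) + 14(1.008) + 35.45 + 18.998 + 2(15.999)
    = 96.088 + 14.112 + 35.450 + 18.998 + 31.998 = 196.646

196.65 g/mol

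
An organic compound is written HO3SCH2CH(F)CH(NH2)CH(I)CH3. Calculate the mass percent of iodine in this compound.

40.79%

Atom tally by fragment:
  HO3SCH2 → C:1 H:3 S:1 O:3
  CH(F) → C:1 H:1 F:1
  CH(NH2) → C:1 H:3 N:1
  CH(I) → C:1 H:1 I:1
  CH3 → C:1 H:3
Element totals:
  C: 5
  H: 11
  F: 1
  I: 1
  N: 1
  O: 3
  S: 1
Molecular formula: C5H11FINO3S.
Molar mass = 311.109 g/mol.
Mass from I: 1 × 126.904 = 126.904 g/mol.
%I = 126.904 / 311.109 × 100 = 40.79%.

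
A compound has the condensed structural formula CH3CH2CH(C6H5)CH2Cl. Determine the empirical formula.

C10H13Cl

Atom tally by fragment:
  CH3 → C:1 H:3
  CH2 → C:1 H:2
  CH(C6H5) → C:7 H:6
  CH2Cl → C:1 H:2 Cl:1
Element totals:
  C: 10
  H: 13
  Cl: 1
Molecular formula: C10H13Cl.
gcd of subscripts (10, 1, 13) = 1, so the empirical formula equals the molecular formula.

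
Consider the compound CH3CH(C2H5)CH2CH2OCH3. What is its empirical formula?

Element totals:
  C: 7
  H: 16
  O: 1
Molecular formula: C7H16O.
gcd of subscripts (7, 16, 1) = 1, so the empirical formula equals the molecular formula.

C7H16O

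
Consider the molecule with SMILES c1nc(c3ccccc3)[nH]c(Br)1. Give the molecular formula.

C9H7BrN2

Atom tally by fragment:
  imidazole ring core → C:3 H:4 N:2
  (− 2 ring H displaced by substituents)
  + C6H5 → C:6 H:5
  + Br → Br:1
Element totals:
  C: 9
  H: 7
  Br: 1
  N: 2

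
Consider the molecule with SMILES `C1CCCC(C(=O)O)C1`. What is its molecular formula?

C7H12O2

Atom tally by fragment:
  cyclohexane ring core → C:6 H:12
  (− 1 ring H displaced by substituents)
  + COOH → C:1 H:1 O:2
Element totals:
  C: 7
  H: 12
  O: 2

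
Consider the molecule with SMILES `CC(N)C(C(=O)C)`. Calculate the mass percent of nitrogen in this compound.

Atom tally by fragment:
  CH3 → C:1 H:3
  CH(NH2) → C:1 H:3 N:1
  CH2COCH3 → C:3 H:5 O:1
Element totals:
  C: 5
  H: 11
  N: 1
  O: 1
Molecular formula: C5H11NO.
Molar mass = 101.149 g/mol.
Mass from N: 1 × 14.007 = 14.007 g/mol.
%N = 14.007 / 101.149 × 100 = 13.85%.

13.85%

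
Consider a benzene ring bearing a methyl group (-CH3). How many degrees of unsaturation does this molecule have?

4

Atom tally by fragment:
  benzene ring core → C:6 H:6
  (− 1 ring H displaced by substituents)
  + CH3 → C:1 H:3
Element totals:
  C: 7
  H: 8
Molecular formula: C7H8.
DoU = (2C + 2 + N − H − X) / 2 = (2·7 + 2 + 0 − 8 − 0) / 2 = 4.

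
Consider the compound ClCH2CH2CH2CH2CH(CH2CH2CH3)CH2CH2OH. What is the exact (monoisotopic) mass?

192.1281

Element totals:
  C: 10
  H: 21
  Cl: 1
  O: 1
Molecular formula: C10H21ClO.
  M = 10(12.0) + 21(1.007825) + 34.968853 + 15.994915
    = 120.000000 + 21.164325 + 34.968853 + 15.994915 = 192.128093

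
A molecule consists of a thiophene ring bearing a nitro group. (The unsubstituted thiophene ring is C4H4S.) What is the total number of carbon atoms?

Atom tally by fragment:
  thiophene ring core → C:4 H:4 S:1
  (− 1 ring H displaced by substituents)
  + NO2 → N:1 O:2
Element totals:
  C: 4
  H: 3
  N: 1
  O: 2
  S: 1

4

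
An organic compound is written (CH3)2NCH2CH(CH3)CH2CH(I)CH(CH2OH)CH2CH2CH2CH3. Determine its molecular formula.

C13H28INO

Atom tally by fragment:
  (CH3)2NCH2 → C:3 H:8 N:1
  CH(CH3) → C:2 H:4
  CH2 → C:1 H:2
  CH(I) → C:1 H:1 I:1
  CH(CH2OH) → C:2 H:4 O:1
  CH2 → C:1 H:2
  CH2 → C:1 H:2
  CH2 → C:1 H:2
  CH3 → C:1 H:3
Element totals:
  C: 13
  H: 28
  I: 1
  N: 1
  O: 1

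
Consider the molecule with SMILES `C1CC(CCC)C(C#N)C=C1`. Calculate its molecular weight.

149.24 g/mol

Atom tally by fragment:
  cyclohexene ring core → C:6 H:10
  (− 2 ring H displaced by substituents)
  + CH2CH2CH3 → C:3 H:7
  + CN → C:1 N:1
Element totals:
  C: 10
  H: 15
  N: 1
Molecular formula: C10H15N.
  M = 10(12.011) + 15(1.008) + 14.007
    = 120.110 + 15.120 + 14.007 = 149.237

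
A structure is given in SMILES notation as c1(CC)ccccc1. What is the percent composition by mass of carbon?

90.51%

Atom tally by fragment:
  benzene ring core → C:6 H:6
  (− 1 ring H displaced by substituents)
  + C2H5 → C:2 H:5
Element totals:
  C: 8
  H: 10
Molecular formula: C8H10.
Molar mass = 106.168 g/mol.
Mass from C: 8 × 12.011 = 96.088 g/mol.
%C = 96.088 / 106.168 × 100 = 90.51%.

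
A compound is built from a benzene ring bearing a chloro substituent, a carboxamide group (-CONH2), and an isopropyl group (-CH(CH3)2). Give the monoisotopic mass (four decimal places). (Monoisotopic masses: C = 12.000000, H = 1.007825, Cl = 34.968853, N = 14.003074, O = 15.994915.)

197.0607

Atom tally by fragment:
  benzene ring core → C:6 H:6
  (− 3 ring H displaced by substituents)
  + Cl → Cl:1
  + CONH2 → C:1 H:2 O:1 N:1
  + CH(CH3)2 → C:3 H:7
Element totals:
  C: 10
  H: 12
  Cl: 1
  N: 1
  O: 1
Molecular formula: C10H12ClNO.
  M = 10(12.0) + 12(1.007825) + 34.968853 + 14.003074 + 15.994915
    = 120.000000 + 12.093900 + 34.968853 + 14.003074 + 15.994915 = 197.060742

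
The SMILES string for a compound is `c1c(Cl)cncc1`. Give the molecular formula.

C5H4ClN

Atom tally by fragment:
  pyridine ring core → C:5 H:5 N:1
  (− 1 ring H displaced by substituents)
  + Cl → Cl:1
Element totals:
  C: 5
  H: 4
  Cl: 1
  N: 1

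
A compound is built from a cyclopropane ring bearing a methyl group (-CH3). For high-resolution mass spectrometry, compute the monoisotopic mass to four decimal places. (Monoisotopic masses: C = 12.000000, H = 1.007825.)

Atom tally by fragment:
  cyclopropane ring core → C:3 H:6
  (− 1 ring H displaced by substituents)
  + CH3 → C:1 H:3
Element totals:
  C: 4
  H: 8
Molecular formula: C4H8.
  M = 4(12.0) + 8(1.007825)
    = 48.000000 + 8.062600 = 56.062600

56.0626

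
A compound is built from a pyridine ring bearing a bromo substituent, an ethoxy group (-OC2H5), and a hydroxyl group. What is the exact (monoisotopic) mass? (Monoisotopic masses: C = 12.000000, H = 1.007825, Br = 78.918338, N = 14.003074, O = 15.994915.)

Atom tally by fragment:
  pyridine ring core → C:5 H:5 N:1
  (− 3 ring H displaced by substituents)
  + Br → Br:1
  + OC2H5 → C:2 H:5 O:1
  + OH → O:1 H:1
Element totals:
  C: 7
  H: 8
  Br: 1
  N: 1
  O: 2
Molecular formula: C7H8BrNO2.
  M = 7(12.0) + 8(1.007825) + 78.918338 + 14.003074 + 2(15.994915)
    = 84.000000 + 8.062600 + 78.918338 + 14.003074 + 31.989830 = 216.973842

216.9738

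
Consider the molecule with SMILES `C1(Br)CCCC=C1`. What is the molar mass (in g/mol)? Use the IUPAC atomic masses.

161.04 g/mol

Atom tally by fragment:
  cyclohexene ring core → C:6 H:10
  (− 1 ring H displaced by substituents)
  + Br → Br:1
Element totals:
  C: 6
  H: 9
  Br: 1
Molecular formula: C6H9Br.
  M = 6(12.011) + 9(1.008) + 79.904
    = 72.066 + 9.072 + 79.904 = 161.042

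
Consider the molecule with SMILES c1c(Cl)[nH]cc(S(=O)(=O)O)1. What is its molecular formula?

C4H4ClNO3S

Atom tally by fragment:
  pyrrole ring core → C:4 H:5 N:1
  (− 2 ring H displaced by substituents)
  + Cl → Cl:1
  + SO3H → S:1 O:3 H:1
Element totals:
  C: 4
  H: 4
  Cl: 1
  N: 1
  O: 3
  S: 1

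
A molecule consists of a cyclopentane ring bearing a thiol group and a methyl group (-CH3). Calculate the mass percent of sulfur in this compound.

27.59%

Atom tally by fragment:
  cyclopentane ring core → C:5 H:10
  (− 2 ring H displaced by substituents)
  + SH → S:1 H:1
  + CH3 → C:1 H:3
Element totals:
  C: 6
  H: 12
  S: 1
Molecular formula: C6H12S.
Molar mass = 116.222 g/mol.
Mass from S: 1 × 32.06 = 32.060 g/mol.
%S = 32.060 / 116.222 × 100 = 27.59%.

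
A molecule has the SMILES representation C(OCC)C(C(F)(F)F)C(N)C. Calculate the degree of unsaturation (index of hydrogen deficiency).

Atom tally by fragment:
  C2H5OCH2 → C:3 H:7 O:1
  CH(CF3) → C:2 H:1 F:3
  CH(NH2) → C:1 H:3 N:1
  CH3 → C:1 H:3
Element totals:
  C: 7
  H: 14
  F: 3
  N: 1
  O: 1
Molecular formula: C7H14F3NO.
DoU = (2C + 2 + N − H − X) / 2 = (2·7 + 2 + 1 − 14 − 3) / 2 = 0.

0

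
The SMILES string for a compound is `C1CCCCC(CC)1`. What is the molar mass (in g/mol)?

112.22 g/mol

Atom tally by fragment:
  cyclohexane ring core → C:6 H:12
  (− 1 ring H displaced by substituents)
  + C2H5 → C:2 H:5
Element totals:
  C: 8
  H: 16
Molecular formula: C8H16.
  M = 8(12.011) + 16(1.008)
    = 96.088 + 16.128 = 112.216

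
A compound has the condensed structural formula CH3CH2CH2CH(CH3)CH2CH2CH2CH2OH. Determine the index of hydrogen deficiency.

Element totals:
  C: 9
  H: 20
  O: 1
Molecular formula: C9H20O.
DoU = (2C + 2 + N − H − X) / 2 = (2·9 + 2 + 0 − 20 − 0) / 2 = 0.

0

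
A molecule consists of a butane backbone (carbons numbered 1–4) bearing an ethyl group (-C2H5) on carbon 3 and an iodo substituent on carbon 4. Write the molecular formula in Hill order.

C6H13I

Atom tally by fragment:
  CH3 → C:1 H:3
  CH2 → C:1 H:2
  CH(C2H5) → C:3 H:6
  CH2I → C:1 H:2 I:1
Element totals:
  C: 6
  H: 13
  I: 1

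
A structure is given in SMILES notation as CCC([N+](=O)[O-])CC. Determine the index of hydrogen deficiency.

1

Atom tally by fragment:
  CH3 → C:1 H:3
  CH2 → C:1 H:2
  CH(NO2) → C:1 H:1 N:1 O:2
  CH2 → C:1 H:2
  CH3 → C:1 H:3
Element totals:
  C: 5
  H: 11
  N: 1
  O: 2
Molecular formula: C5H11NO2.
DoU = (2C + 2 + N − H − X) / 2 = (2·5 + 2 + 1 − 11 − 0) / 2 = 1.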